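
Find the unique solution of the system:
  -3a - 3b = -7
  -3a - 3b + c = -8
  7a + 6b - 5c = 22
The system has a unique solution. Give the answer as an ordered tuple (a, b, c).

Form the augmented matrix and row-reduce:
  [ -3  -3   0  |  -7 ]
  [ -3  -3   1  |  -8 ]
  [  7   6  -5  |  22 ]
R1 -> -1/3·R1
  [  1   1   0  |  7/3 ]
  [ -3  -3   1  |   -8 ]
  [  7   6  -5  |   22 ]
R2 -> R2 + 3·R1
  [ 1  1   0  |  7/3 ]
  [ 0  0   1  |   -1 ]
  [ 7  6  -5  |   22 ]
R3 -> R3 − 7·R1
  [ 1   1   0  |   7/3 ]
  [ 0   0   1  |    -1 ]
  [ 0  -1  -5  |  17/3 ]
R2 ↔ R3
  [ 1   1   0  |   7/3 ]
  [ 0  -1  -5  |  17/3 ]
  [ 0   0   1  |    -1 ]
R2 -> -1·R2
  [ 1  1  0  |    7/3 ]
  [ 0  1  5  |  -17/3 ]
  [ 0  0  1  |     -1 ]
R2 -> R2 − 5·R3
  [ 1  1  0  |   7/3 ]
  [ 0  1  0  |  -2/3 ]
  [ 0  0  1  |    -1 ]
R1 -> R1 − R2
  [ 1  0  0  |     3 ]
  [ 0  1  0  |  -2/3 ]
  [ 0  0  1  |    -1 ]
Reading off the last column: a = 3, b = -2/3, c = -1.

(3, -2/3, -1)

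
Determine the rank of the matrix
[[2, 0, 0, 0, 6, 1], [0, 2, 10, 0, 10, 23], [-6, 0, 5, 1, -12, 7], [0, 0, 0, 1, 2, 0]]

ρ1 ← 1/2·ρ1
ρ3 ← ρ3 + 6·ρ1
ρ2 ← 1/2·ρ2
ρ3 ← 1/5·ρ3
ρ3 ← ρ3 − 1/5·ρ4
ρ2 ← ρ2 − 5·ρ3
The reduced form has 4 nonzero rows.

rank = 4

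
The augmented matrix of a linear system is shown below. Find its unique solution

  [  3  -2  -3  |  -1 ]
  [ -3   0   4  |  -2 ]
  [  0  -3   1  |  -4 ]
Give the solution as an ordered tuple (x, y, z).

ρ1 -> 1/3·ρ1
  [  1  -2/3  -1  |  -1/3 ]
  [ -3     0   4  |    -2 ]
  [  0    -3   1  |    -4 ]
ρ2 -> ρ2 + 3·ρ1
  [ 1  -2/3  -1  |  -1/3 ]
  [ 0    -2   1  |    -3 ]
  [ 0    -3   1  |    -4 ]
ρ2 -> -1/2·ρ2
  [ 1  -2/3    -1  |  -1/3 ]
  [ 0     1  -1/2  |   3/2 ]
  [ 0    -3     1  |    -4 ]
ρ3 -> ρ3 + 3·ρ2
  [ 1  -2/3    -1  |  -1/3 ]
  [ 0     1  -1/2  |   3/2 ]
  [ 0     0  -1/2  |   1/2 ]
ρ3 -> -2·ρ3
  [ 1  -2/3    -1  |  -1/3 ]
  [ 0     1  -1/2  |   3/2 ]
  [ 0     0     1  |    -1 ]
ρ2 -> ρ2 + 1/2·ρ3
  [ 1  -2/3  -1  |  -1/3 ]
  [ 0     1   0  |     1 ]
  [ 0     0   1  |    -1 ]
ρ1 -> ρ1 + ρ3
  [ 1  -2/3  0  |  -4/3 ]
  [ 0     1  0  |     1 ]
  [ 0     0  1  |    -1 ]
ρ1 -> ρ1 + 2/3·ρ2
  [ 1  0  0  |  -2/3 ]
  [ 0  1  0  |     1 ]
  [ 0  0  1  |    -1 ]
Reading off the last column: x = -2/3, y = 1, z = -1.

(-2/3, 1, -1)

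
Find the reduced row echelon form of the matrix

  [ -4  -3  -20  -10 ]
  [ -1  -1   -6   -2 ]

[[1, 0, 2, 4], [0, 1, 4, -2]]

Multiply R1 by -1/4.
  [  1  3/4   5  5/2 ]
  [ -1   -1  -6   -2 ]
Add R1 to R2.
  [ 1   3/4   5  5/2 ]
  [ 0  -1/4  -1  1/2 ]
Multiply R2 by -4.
  [ 1  3/4  5  5/2 ]
  [ 0    1  4   -2 ]
Subtract 3/4 times R2 from R1.
  [ 1  0  2   4 ]
  [ 0  1  4  -2 ]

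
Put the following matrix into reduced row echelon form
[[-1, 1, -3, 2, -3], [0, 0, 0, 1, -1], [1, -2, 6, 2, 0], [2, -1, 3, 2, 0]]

[[1, 0, 0, 0, 0], [0, 1, -3, 0, 0], [0, 0, 0, 1, 0], [0, 0, 0, 0, 1]]

R1 ← -1·R1
R3 ← R3 − R1
R4 ← R4 − 2·R1
R2 <=> R3
R2 ← -1·R2
R4 ← R4 − R2
R4 ← R4 − 10·R3
R3 ← R3 + R4
R2 ← R2 − 3·R4
R1 ← R1 − 3·R4
R2 ← R2 + 4·R3
R1 ← R1 + 2·R3
R1 ← R1 + R2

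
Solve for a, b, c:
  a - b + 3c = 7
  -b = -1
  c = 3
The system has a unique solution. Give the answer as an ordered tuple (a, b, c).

Form the augmented matrix and row-reduce:
  [ 1  -1  3  |   7 ]
  [ 0  -1  0  |  -1 ]
  [ 0   0  1  |   3 ]
R2 ← -1·R2
  [ 1  -1  3  |  7 ]
  [ 0   1  0  |  1 ]
  [ 0   0  1  |  3 ]
R1 ← R1 − 3·R3
  [ 1  -1  0  |  -2 ]
  [ 0   1  0  |   1 ]
  [ 0   0  1  |   3 ]
R1 ← R1 + R2
  [ 1  0  0  |  -1 ]
  [ 0  1  0  |   1 ]
  [ 0  0  1  |   3 ]
Reading off the last column: a = -1, b = 1, c = 3.

(-1, 1, 3)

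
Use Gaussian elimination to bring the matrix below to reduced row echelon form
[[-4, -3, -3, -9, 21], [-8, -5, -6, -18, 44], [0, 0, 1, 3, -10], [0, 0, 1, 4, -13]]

ρ1 := -1/4·ρ1
ρ2 := ρ2 + 8·ρ1
ρ4 := ρ4 − ρ3
ρ3 := ρ3 − 3·ρ4
ρ1 := ρ1 − 9/4·ρ4
ρ1 := ρ1 − 3/4·ρ3
ρ1 := ρ1 − 3/4·ρ2

[[1, 0, 0, 0, 3/4], [0, 1, 0, 0, 2], [0, 0, 1, 0, -1], [0, 0, 0, 1, -3]]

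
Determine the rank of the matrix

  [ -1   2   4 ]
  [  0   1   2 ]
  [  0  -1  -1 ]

rank = 3

R1 -> -1·R1
  [ 1  -2  -4 ]
  [ 0   1   2 ]
  [ 0  -1  -1 ]
R3 -> R3 + R2
  [ 1  -2  -4 ]
  [ 0   1   2 ]
  [ 0   0   1 ]
R2 -> R2 − 2·R3
  [ 1  -2  -4 ]
  [ 0   1   0 ]
  [ 0   0   1 ]
R1 -> R1 + 4·R3
  [ 1  -2  0 ]
  [ 0   1  0 ]
  [ 0   0  1 ]
R1 -> R1 + 2·R2
  [ 1  0  0 ]
  [ 0  1  0 ]
  [ 0  0  1 ]
The reduced form has 3 nonzero rows.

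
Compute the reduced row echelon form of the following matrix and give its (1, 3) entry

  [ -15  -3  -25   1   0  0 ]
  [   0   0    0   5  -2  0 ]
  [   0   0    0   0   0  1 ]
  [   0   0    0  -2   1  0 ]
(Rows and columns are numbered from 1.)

5/3

r1 ← -1/15·r1
  [ 1  1/5  5/3  -1/15   0  0 ]
  [ 0    0    0      5  -2  0 ]
  [ 0    0    0      0   0  1 ]
  [ 0    0    0     -2   1  0 ]
r2 ← 1/5·r2
  [ 1  1/5  5/3  -1/15     0  0 ]
  [ 0    0    0      1  -2/5  0 ]
  [ 0    0    0      0     0  1 ]
  [ 0    0    0     -2     1  0 ]
r4 ← r4 + 2·r2
  [ 1  1/5  5/3  -1/15     0  0 ]
  [ 0    0    0      1  -2/5  0 ]
  [ 0    0    0      0     0  1 ]
  [ 0    0    0      0   1/5  0 ]
r3 ↔ r4
  [ 1  1/5  5/3  -1/15     0  0 ]
  [ 0    0    0      1  -2/5  0 ]
  [ 0    0    0      0   1/5  0 ]
  [ 0    0    0      0     0  1 ]
r3 ← 5·r3
  [ 1  1/5  5/3  -1/15     0  0 ]
  [ 0    0    0      1  -2/5  0 ]
  [ 0    0    0      0     1  0 ]
  [ 0    0    0      0     0  1 ]
r2 ← r2 + 2/5·r3
  [ 1  1/5  5/3  -1/15  0  0 ]
  [ 0    0    0      1  0  0 ]
  [ 0    0    0      0  1  0 ]
  [ 0    0    0      0  0  1 ]
r1 ← r1 + 1/15·r2
  [ 1  1/5  5/3  0  0  0 ]
  [ 0    0    0  1  0  0 ]
  [ 0    0    0  0  1  0 ]
  [ 0    0    0  0  0  1 ]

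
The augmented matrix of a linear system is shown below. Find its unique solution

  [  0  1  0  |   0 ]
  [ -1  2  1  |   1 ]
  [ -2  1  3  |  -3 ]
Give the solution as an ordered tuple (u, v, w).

R1 ↔ R2
  [ -1  2  1  |   1 ]
  [  0  1  0  |   0 ]
  [ -2  1  3  |  -3 ]
R1 -> -1·R1
  [  1  -2  -1  |  -1 ]
  [  0   1   0  |   0 ]
  [ -2   1   3  |  -3 ]
R3 -> R3 + 2·R1
  [ 1  -2  -1  |  -1 ]
  [ 0   1   0  |   0 ]
  [ 0  -3   1  |  -5 ]
R3 -> R3 + 3·R2
  [ 1  -2  -1  |  -1 ]
  [ 0   1   0  |   0 ]
  [ 0   0   1  |  -5 ]
R1 -> R1 + R3
  [ 1  -2  0  |  -6 ]
  [ 0   1  0  |   0 ]
  [ 0   0  1  |  -5 ]
R1 -> R1 + 2·R2
  [ 1  0  0  |  -6 ]
  [ 0  1  0  |   0 ]
  [ 0  0  1  |  -5 ]
Reading off the last column: u = -6, v = 0, w = -5.

(-6, 0, -5)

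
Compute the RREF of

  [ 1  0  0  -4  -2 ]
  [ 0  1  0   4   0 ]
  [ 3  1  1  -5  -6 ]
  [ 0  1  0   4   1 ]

[[1, 0, 0, -4, 0], [0, 1, 0, 4, 0], [0, 0, 1, 3, 0], [0, 0, 0, 0, 1]]

R3 ← R3 − 3·R1
R3 ← R3 − R2
R4 ← R4 − R2
R1 ← R1 + 2·R4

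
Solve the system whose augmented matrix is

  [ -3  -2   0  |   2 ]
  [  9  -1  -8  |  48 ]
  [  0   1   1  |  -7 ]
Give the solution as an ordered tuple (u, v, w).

(2/3, -2, -5)

R1 ← -1/3·R1
  [ 1  2/3   0  |  -2/3 ]
  [ 9   -1  -8  |    48 ]
  [ 0    1   1  |    -7 ]
R2 ← R2 − 9·R1
  [ 1  2/3   0  |  -2/3 ]
  [ 0   -7  -8  |    54 ]
  [ 0    1   1  |    -7 ]
R2 ← -1/7·R2
  [ 1  2/3    0  |   -2/3 ]
  [ 0    1  8/7  |  -54/7 ]
  [ 0    1    1  |     -7 ]
R3 ← R3 − R2
  [ 1  2/3     0  |   -2/3 ]
  [ 0    1   8/7  |  -54/7 ]
  [ 0    0  -1/7  |    5/7 ]
R3 ← -7·R3
  [ 1  2/3    0  |   -2/3 ]
  [ 0    1  8/7  |  -54/7 ]
  [ 0    0    1  |     -5 ]
R2 ← R2 − 8/7·R3
  [ 1  2/3  0  |  -2/3 ]
  [ 0    1  0  |    -2 ]
  [ 0    0  1  |    -5 ]
R1 ← R1 − 2/3·R2
  [ 1  0  0  |  2/3 ]
  [ 0  1  0  |   -2 ]
  [ 0  0  1  |   -5 ]
Reading off the last column: u = 2/3, v = -2, w = -5.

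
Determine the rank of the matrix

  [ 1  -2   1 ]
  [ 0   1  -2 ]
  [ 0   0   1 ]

rank = 3

Add 2 times R3 to R2.
  [ 1  -2  1 ]
  [ 0   1  0 ]
  [ 0   0  1 ]
Subtract R3 from R1.
  [ 1  -2  0 ]
  [ 0   1  0 ]
  [ 0   0  1 ]
Add 2 times R2 to R1.
  [ 1  0  0 ]
  [ 0  1  0 ]
  [ 0  0  1 ]
The reduced form has 3 nonzero rows.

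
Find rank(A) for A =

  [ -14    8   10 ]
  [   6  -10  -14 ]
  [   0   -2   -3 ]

ρ1 -> -1/14·ρ1
  [ 1  -4/7  -5/7 ]
  [ 6   -10   -14 ]
  [ 0    -2    -3 ]
ρ2 -> ρ2 − 6·ρ1
  [ 1   -4/7   -5/7 ]
  [ 0  -46/7  -68/7 ]
  [ 0     -2     -3 ]
ρ2 -> -7/46·ρ2
  [ 1  -4/7   -5/7 ]
  [ 0     1  34/23 ]
  [ 0    -2     -3 ]
ρ3 -> ρ3 + 2·ρ2
  [ 1  -4/7   -5/7 ]
  [ 0     1  34/23 ]
  [ 0     0  -1/23 ]
ρ3 -> -23·ρ3
  [ 1  -4/7   -5/7 ]
  [ 0     1  34/23 ]
  [ 0     0      1 ]
ρ2 -> ρ2 − 34/23·ρ3
  [ 1  -4/7  -5/7 ]
  [ 0     1     0 ]
  [ 0     0     1 ]
ρ1 -> ρ1 + 5/7·ρ3
  [ 1  -4/7  0 ]
  [ 0     1  0 ]
  [ 0     0  1 ]
ρ1 -> ρ1 + 4/7·ρ2
  [ 1  0  0 ]
  [ 0  1  0 ]
  [ 0  0  1 ]
The reduced form has 3 nonzero rows.

rank = 3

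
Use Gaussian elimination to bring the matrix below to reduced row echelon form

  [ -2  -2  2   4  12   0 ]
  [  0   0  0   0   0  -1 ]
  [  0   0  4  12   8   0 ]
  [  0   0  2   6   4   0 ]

ρ1 -> -1/2·ρ1
  [ 1  1  -1  -2  -6   0 ]
  [ 0  0   0   0   0  -1 ]
  [ 0  0   4  12   8   0 ]
  [ 0  0   2   6   4   0 ]
ρ2 <=> ρ3
  [ 1  1  -1  -2  -6   0 ]
  [ 0  0   4  12   8   0 ]
  [ 0  0   0   0   0  -1 ]
  [ 0  0   2   6   4   0 ]
ρ2 -> 1/4·ρ2
  [ 1  1  -1  -2  -6   0 ]
  [ 0  0   1   3   2   0 ]
  [ 0  0   0   0   0  -1 ]
  [ 0  0   2   6   4   0 ]
ρ4 -> ρ4 − 2·ρ2
  [ 1  1  -1  -2  -6   0 ]
  [ 0  0   1   3   2   0 ]
  [ 0  0   0   0   0  -1 ]
  [ 0  0   0   0   0   0 ]
ρ3 -> -1·ρ3
  [ 1  1  -1  -2  -6  0 ]
  [ 0  0   1   3   2  0 ]
  [ 0  0   0   0   0  1 ]
  [ 0  0   0   0   0  0 ]
ρ1 -> ρ1 + ρ2
  [ 1  1  0  1  -4  0 ]
  [ 0  0  1  3   2  0 ]
  [ 0  0  0  0   0  1 ]
  [ 0  0  0  0   0  0 ]

[[1, 1, 0, 1, -4, 0], [0, 0, 1, 3, 2, 0], [0, 0, 0, 0, 0, 1], [0, 0, 0, 0, 0, 0]]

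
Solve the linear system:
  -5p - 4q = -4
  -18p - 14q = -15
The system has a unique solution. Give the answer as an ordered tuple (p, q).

Form the augmented matrix and row-reduce:
  [  -5   -4  |   -4 ]
  [ -18  -14  |  -15 ]
R1 -> -1/5·R1
R2 -> R2 + 18·R1
R2 -> 5/2·R2
R1 -> R1 − 4/5·R2
Reading off the last column: p = 2, q = -3/2.

(2, -3/2)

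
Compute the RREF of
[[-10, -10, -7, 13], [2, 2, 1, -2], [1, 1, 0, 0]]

[[1, 1, 0, 0], [0, 0, 1, 0], [0, 0, 0, 1]]

r1 := -1/10·r1
  [ 1  1  7/10  -13/10 ]
  [ 2  2     1      -2 ]
  [ 1  1     0       0 ]
r2 := r2 − 2·r1
  [ 1  1  7/10  -13/10 ]
  [ 0  0  -2/5     3/5 ]
  [ 1  1     0       0 ]
r3 := r3 − r1
  [ 1  1   7/10  -13/10 ]
  [ 0  0   -2/5     3/5 ]
  [ 0  0  -7/10   13/10 ]
r2 := -5/2·r2
  [ 1  1   7/10  -13/10 ]
  [ 0  0      1    -3/2 ]
  [ 0  0  -7/10   13/10 ]
r3 := r3 + 7/10·r2
  [ 1  1  7/10  -13/10 ]
  [ 0  0     1    -3/2 ]
  [ 0  0     0     1/4 ]
r3 := 4·r3
  [ 1  1  7/10  -13/10 ]
  [ 0  0     1    -3/2 ]
  [ 0  0     0       1 ]
r2 := r2 + 3/2·r3
  [ 1  1  7/10  -13/10 ]
  [ 0  0     1       0 ]
  [ 0  0     0       1 ]
r1 := r1 + 13/10·r3
  [ 1  1  7/10  0 ]
  [ 0  0     1  0 ]
  [ 0  0     0  1 ]
r1 := r1 − 7/10·r2
  [ 1  1  0  0 ]
  [ 0  0  1  0 ]
  [ 0  0  0  1 ]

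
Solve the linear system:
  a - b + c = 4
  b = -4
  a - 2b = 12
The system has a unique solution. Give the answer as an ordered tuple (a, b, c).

(4, -4, -4)

Form the augmented matrix and row-reduce:
  [ 1  -1  1  |   4 ]
  [ 0   1  0  |  -4 ]
  [ 1  -2  0  |  12 ]
ρ3 → ρ3 − ρ1
  [ 1  -1   1  |   4 ]
  [ 0   1   0  |  -4 ]
  [ 0  -1  -1  |   8 ]
ρ3 → ρ3 + ρ2
  [ 1  -1   1  |   4 ]
  [ 0   1   0  |  -4 ]
  [ 0   0  -1  |   4 ]
ρ3 → -1·ρ3
  [ 1  -1  1  |   4 ]
  [ 0   1  0  |  -4 ]
  [ 0   0  1  |  -4 ]
ρ1 → ρ1 − ρ3
  [ 1  -1  0  |   8 ]
  [ 0   1  0  |  -4 ]
  [ 0   0  1  |  -4 ]
ρ1 → ρ1 + ρ2
  [ 1  0  0  |   4 ]
  [ 0  1  0  |  -4 ]
  [ 0  0  1  |  -4 ]
Reading off the last column: a = 4, b = -4, c = -4.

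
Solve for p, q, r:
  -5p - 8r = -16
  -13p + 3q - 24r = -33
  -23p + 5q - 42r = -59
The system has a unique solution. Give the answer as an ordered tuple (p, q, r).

Form the augmented matrix and row-reduce:
  [  -5  0   -8  |  -16 ]
  [ -13  3  -24  |  -33 ]
  [ -23  5  -42  |  -59 ]
r1 ← -1/5·r1
r2 ← r2 + 13·r1
r3 ← r3 + 23·r1
r2 ← 1/3·r2
r3 ← r3 − 5·r2
r3 ← 15/2·r3
r2 ← r2 + 16/15·r3
r1 ← r1 − 8/5·r3
Reading off the last column: p = 0, q = 5, r = 2.

(0, 5, 2)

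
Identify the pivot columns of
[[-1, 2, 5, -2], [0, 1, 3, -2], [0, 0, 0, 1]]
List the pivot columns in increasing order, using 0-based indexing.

0, 1, 3

Multiply R1 by -1.
  [ 1  -2  -5   2 ]
  [ 0   1   3  -2 ]
  [ 0   0   0   1 ]
Add 2 times R3 to R2.
  [ 1  -2  -5  2 ]
  [ 0   1   3  0 ]
  [ 0   0   0  1 ]
Subtract 2 times R3 from R1.
  [ 1  -2  -5  0 ]
  [ 0   1   3  0 ]
  [ 0   0   0  1 ]
Add 2 times R2 to R1.
  [ 1  0  1  0 ]
  [ 0  1  3  0 ]
  [ 0  0  0  1 ]
Pivot columns are the columns containing a leading 1.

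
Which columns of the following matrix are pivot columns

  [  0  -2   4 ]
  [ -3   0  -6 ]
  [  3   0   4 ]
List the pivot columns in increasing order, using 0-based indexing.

R1 ↔ R2
  [ -3   0  -6 ]
  [  0  -2   4 ]
  [  3   0   4 ]
R1 ← -1/3·R1
  [ 1   0  2 ]
  [ 0  -2  4 ]
  [ 3   0  4 ]
R3 ← R3 − 3·R1
  [ 1   0   2 ]
  [ 0  -2   4 ]
  [ 0   0  -2 ]
R2 ← -1/2·R2
  [ 1  0   2 ]
  [ 0  1  -2 ]
  [ 0  0  -2 ]
R3 ← -1/2·R3
  [ 1  0   2 ]
  [ 0  1  -2 ]
  [ 0  0   1 ]
R2 ← R2 + 2·R3
  [ 1  0  2 ]
  [ 0  1  0 ]
  [ 0  0  1 ]
R1 ← R1 − 2·R3
  [ 1  0  0 ]
  [ 0  1  0 ]
  [ 0  0  1 ]
Pivot columns are the columns containing a leading 1.

0, 1, 2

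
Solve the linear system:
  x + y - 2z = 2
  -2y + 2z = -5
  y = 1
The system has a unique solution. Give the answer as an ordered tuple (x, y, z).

(-2, 1, -3/2)

Form the augmented matrix and row-reduce:
  [ 1   1  -2  |   2 ]
  [ 0  -2   2  |  -5 ]
  [ 0   1   0  |   1 ]
R2 → -1/2·R2
R3 → R3 − R2
R2 → R2 + R3
R1 → R1 + 2·R3
R1 → R1 − R2
Reading off the last column: x = -2, y = 1, z = -3/2.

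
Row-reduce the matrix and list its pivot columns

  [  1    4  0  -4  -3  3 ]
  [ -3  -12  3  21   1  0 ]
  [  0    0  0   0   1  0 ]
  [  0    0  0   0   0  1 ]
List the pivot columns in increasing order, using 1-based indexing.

1, 3, 5, 6

Add 3 times R1 to R2.
  [ 1  4  0  -4  -3  3 ]
  [ 0  0  3   9  -8  9 ]
  [ 0  0  0   0   1  0 ]
  [ 0  0  0   0   0  1 ]
Multiply R2 by 1/3.
  [ 1  4  0  -4    -3  3 ]
  [ 0  0  1   3  -8/3  3 ]
  [ 0  0  0   0     1  0 ]
  [ 0  0  0   0     0  1 ]
Subtract 3 times R4 from R2.
  [ 1  4  0  -4    -3  3 ]
  [ 0  0  1   3  -8/3  0 ]
  [ 0  0  0   0     1  0 ]
  [ 0  0  0   0     0  1 ]
Subtract 3 times R4 from R1.
  [ 1  4  0  -4    -3  0 ]
  [ 0  0  1   3  -8/3  0 ]
  [ 0  0  0   0     1  0 ]
  [ 0  0  0   0     0  1 ]
Add 8/3 times R3 to R2.
  [ 1  4  0  -4  -3  0 ]
  [ 0  0  1   3   0  0 ]
  [ 0  0  0   0   1  0 ]
  [ 0  0  0   0   0  1 ]
Add 3 times R3 to R1.
  [ 1  4  0  -4  0  0 ]
  [ 0  0  1   3  0  0 ]
  [ 0  0  0   0  1  0 ]
  [ 0  0  0   0  0  1 ]
Pivot columns are the columns containing a leading 1.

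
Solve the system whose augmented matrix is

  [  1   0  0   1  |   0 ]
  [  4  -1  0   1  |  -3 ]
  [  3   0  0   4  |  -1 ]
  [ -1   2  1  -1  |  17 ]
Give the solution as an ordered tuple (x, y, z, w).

(1, 6, 5, -1)

R2 := R2 − 4·R1
  [  1   0  0   1  |   0 ]
  [  0  -1  0  -3  |  -3 ]
  [  3   0  0   4  |  -1 ]
  [ -1   2  1  -1  |  17 ]
R3 := R3 − 3·R1
  [  1   0  0   1  |   0 ]
  [  0  -1  0  -3  |  -3 ]
  [  0   0  0   1  |  -1 ]
  [ -1   2  1  -1  |  17 ]
R4 := R4 + R1
  [ 1   0  0   1  |   0 ]
  [ 0  -1  0  -3  |  -3 ]
  [ 0   0  0   1  |  -1 ]
  [ 0   2  1   0  |  17 ]
R2 := -1·R2
  [ 1  0  0  1  |   0 ]
  [ 0  1  0  3  |   3 ]
  [ 0  0  0  1  |  -1 ]
  [ 0  2  1  0  |  17 ]
R4 := R4 − 2·R2
  [ 1  0  0   1  |   0 ]
  [ 0  1  0   3  |   3 ]
  [ 0  0  0   1  |  -1 ]
  [ 0  0  1  -6  |  11 ]
R3 ↔ R4
  [ 1  0  0   1  |   0 ]
  [ 0  1  0   3  |   3 ]
  [ 0  0  1  -6  |  11 ]
  [ 0  0  0   1  |  -1 ]
R3 := R3 + 6·R4
  [ 1  0  0  1  |   0 ]
  [ 0  1  0  3  |   3 ]
  [ 0  0  1  0  |   5 ]
  [ 0  0  0  1  |  -1 ]
R2 := R2 − 3·R4
  [ 1  0  0  1  |   0 ]
  [ 0  1  0  0  |   6 ]
  [ 0  0  1  0  |   5 ]
  [ 0  0  0  1  |  -1 ]
R1 := R1 − R4
  [ 1  0  0  0  |   1 ]
  [ 0  1  0  0  |   6 ]
  [ 0  0  1  0  |   5 ]
  [ 0  0  0  1  |  -1 ]
Reading off the last column: x = 1, y = 6, z = 5, w = -1.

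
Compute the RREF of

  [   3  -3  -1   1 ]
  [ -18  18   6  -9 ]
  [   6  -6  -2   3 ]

ρ1 := 1/3·ρ1
  [   1  -1  -1/3  1/3 ]
  [ -18  18     6   -9 ]
  [   6  -6    -2    3 ]
ρ2 := ρ2 + 18·ρ1
  [ 1  -1  -1/3  1/3 ]
  [ 0   0     0   -3 ]
  [ 6  -6    -2    3 ]
ρ3 := ρ3 − 6·ρ1
  [ 1  -1  -1/3  1/3 ]
  [ 0   0     0   -3 ]
  [ 0   0     0    1 ]
ρ2 := -1/3·ρ2
  [ 1  -1  -1/3  1/3 ]
  [ 0   0     0    1 ]
  [ 0   0     0    1 ]
ρ3 := ρ3 − ρ2
  [ 1  -1  -1/3  1/3 ]
  [ 0   0     0    1 ]
  [ 0   0     0    0 ]
ρ1 := ρ1 − 1/3·ρ2
  [ 1  -1  -1/3  0 ]
  [ 0   0     0  1 ]
  [ 0   0     0  0 ]

[[1, -1, -1/3, 0], [0, 0, 0, 1], [0, 0, 0, 0]]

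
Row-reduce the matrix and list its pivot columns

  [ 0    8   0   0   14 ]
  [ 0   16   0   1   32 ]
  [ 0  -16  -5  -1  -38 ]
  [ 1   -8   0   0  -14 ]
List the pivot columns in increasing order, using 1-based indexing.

r1 <=> r4
  [ 1   -8   0   0  -14 ]
  [ 0   16   0   1   32 ]
  [ 0  -16  -5  -1  -38 ]
  [ 0    8   0   0   14 ]
r2 -> 1/16·r2
  [ 1   -8   0     0  -14 ]
  [ 0    1   0  1/16    2 ]
  [ 0  -16  -5    -1  -38 ]
  [ 0    8   0     0   14 ]
r3 -> r3 + 16·r2
  [ 1  -8   0     0  -14 ]
  [ 0   1   0  1/16    2 ]
  [ 0   0  -5     0   -6 ]
  [ 0   8   0     0   14 ]
r4 -> r4 − 8·r2
  [ 1  -8   0     0  -14 ]
  [ 0   1   0  1/16    2 ]
  [ 0   0  -5     0   -6 ]
  [ 0   0   0  -1/2   -2 ]
r3 -> -1/5·r3
  [ 1  -8  0     0  -14 ]
  [ 0   1  0  1/16    2 ]
  [ 0   0  1     0  6/5 ]
  [ 0   0  0  -1/2   -2 ]
r4 -> -2·r4
  [ 1  -8  0     0  -14 ]
  [ 0   1  0  1/16    2 ]
  [ 0   0  1     0  6/5 ]
  [ 0   0  0     1    4 ]
r2 -> r2 − 1/16·r4
  [ 1  -8  0  0  -14 ]
  [ 0   1  0  0  7/4 ]
  [ 0   0  1  0  6/5 ]
  [ 0   0  0  1    4 ]
r1 -> r1 + 8·r2
  [ 1  0  0  0    0 ]
  [ 0  1  0  0  7/4 ]
  [ 0  0  1  0  6/5 ]
  [ 0  0  0  1    4 ]
Pivot columns are the columns containing a leading 1.

1, 2, 3, 4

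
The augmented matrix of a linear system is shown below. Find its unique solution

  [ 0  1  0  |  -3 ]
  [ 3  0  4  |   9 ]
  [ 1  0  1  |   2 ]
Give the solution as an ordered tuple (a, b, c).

R1 <=> R2
  [ 3  0  4  |   9 ]
  [ 0  1  0  |  -3 ]
  [ 1  0  1  |   2 ]
R1 -> 1/3·R1
  [ 1  0  4/3  |   3 ]
  [ 0  1    0  |  -3 ]
  [ 1  0    1  |   2 ]
R3 -> R3 − R1
  [ 1  0   4/3  |   3 ]
  [ 0  1     0  |  -3 ]
  [ 0  0  -1/3  |  -1 ]
R3 -> -3·R3
  [ 1  0  4/3  |   3 ]
  [ 0  1    0  |  -3 ]
  [ 0  0    1  |   3 ]
R1 -> R1 − 4/3·R3
  [ 1  0  0  |  -1 ]
  [ 0  1  0  |  -3 ]
  [ 0  0  1  |   3 ]
Reading off the last column: a = -1, b = -3, c = 3.

(-1, -3, 3)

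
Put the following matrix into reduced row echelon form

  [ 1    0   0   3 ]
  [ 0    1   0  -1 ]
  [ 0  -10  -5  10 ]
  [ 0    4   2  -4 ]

ρ3 → ρ3 + 10·ρ2
  [ 1  0   0   3 ]
  [ 0  1   0  -1 ]
  [ 0  0  -5   0 ]
  [ 0  4   2  -4 ]
ρ4 → ρ4 − 4·ρ2
  [ 1  0   0   3 ]
  [ 0  1   0  -1 ]
  [ 0  0  -5   0 ]
  [ 0  0   2   0 ]
ρ3 → -1/5·ρ3
  [ 1  0  0   3 ]
  [ 0  1  0  -1 ]
  [ 0  0  1   0 ]
  [ 0  0  2   0 ]
ρ4 → ρ4 − 2·ρ3
  [ 1  0  0   3 ]
  [ 0  1  0  -1 ]
  [ 0  0  1   0 ]
  [ 0  0  0   0 ]

[[1, 0, 0, 3], [0, 1, 0, -1], [0, 0, 1, 0], [0, 0, 0, 0]]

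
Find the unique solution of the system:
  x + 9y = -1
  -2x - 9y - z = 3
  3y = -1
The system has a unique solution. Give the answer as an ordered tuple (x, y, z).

(2, -1/3, -4)

Form the augmented matrix and row-reduce:
  [  1   9   0  |  -1 ]
  [ -2  -9  -1  |   3 ]
  [  0   3   0  |  -1 ]
ρ2 → ρ2 + 2·ρ1
ρ2 → 1/9·ρ2
ρ3 → ρ3 − 3·ρ2
ρ3 → 3·ρ3
ρ2 → ρ2 + 1/9·ρ3
ρ1 → ρ1 − 9·ρ2
Reading off the last column: x = 2, y = -1/3, z = -4.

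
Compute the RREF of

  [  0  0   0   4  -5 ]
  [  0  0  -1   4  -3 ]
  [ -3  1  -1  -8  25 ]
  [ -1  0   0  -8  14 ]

R1 <=> R3
R1 := -1/3·R1
R4 := R4 + R1
R2 <=> R4
R2 := -3·R2
R3 <=> R4
R3 := -1·R3
R4 := 1/4·R4
R3 := R3 + 4·R4
R2 := R2 − 16·R4
R1 := R1 − 8/3·R4
R2 := R2 + R3
R1 := R1 − 1/3·R3
R1 := R1 + 1/3·R2

[[1, 0, 0, 0, -4], [0, 1, 0, 0, 1], [0, 0, 1, 0, -2], [0, 0, 0, 1, -5/4]]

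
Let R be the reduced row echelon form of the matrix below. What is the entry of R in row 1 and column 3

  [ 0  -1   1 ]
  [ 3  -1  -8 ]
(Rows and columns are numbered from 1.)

Swap R1 and R2.
Multiply R1 by 1/3.
Multiply R2 by -1.
Add 1/3 times R2 to R1.

-3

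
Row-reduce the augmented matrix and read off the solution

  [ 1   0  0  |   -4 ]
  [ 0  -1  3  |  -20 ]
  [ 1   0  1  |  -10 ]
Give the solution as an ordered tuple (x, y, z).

r3 -> r3 − r1
  [ 1   0  0  |   -4 ]
  [ 0  -1  3  |  -20 ]
  [ 0   0  1  |   -6 ]
r2 -> -1·r2
  [ 1  0   0  |  -4 ]
  [ 0  1  -3  |  20 ]
  [ 0  0   1  |  -6 ]
r2 -> r2 + 3·r3
  [ 1  0  0  |  -4 ]
  [ 0  1  0  |   2 ]
  [ 0  0  1  |  -6 ]
Reading off the last column: x = -4, y = 2, z = -6.

(-4, 2, -6)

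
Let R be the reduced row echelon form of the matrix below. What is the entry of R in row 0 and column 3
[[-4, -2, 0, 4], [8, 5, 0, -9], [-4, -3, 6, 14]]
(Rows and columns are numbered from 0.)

-1/2

Multiply r1 by -1/4.
  [  1  1/2  0  -1 ]
  [  8    5  0  -9 ]
  [ -4   -3  6  14 ]
Subtract 8 times r1 from r2.
  [  1  1/2  0  -1 ]
  [  0    1  0  -1 ]
  [ -4   -3  6  14 ]
Add 4 times r1 to r3.
  [ 1  1/2  0  -1 ]
  [ 0    1  0  -1 ]
  [ 0   -1  6  10 ]
Add r2 to r3.
  [ 1  1/2  0  -1 ]
  [ 0    1  0  -1 ]
  [ 0    0  6   9 ]
Multiply r3 by 1/6.
  [ 1  1/2  0   -1 ]
  [ 0    1  0   -1 ]
  [ 0    0  1  3/2 ]
Subtract 1/2 times r2 from r1.
  [ 1  0  0  -1/2 ]
  [ 0  1  0    -1 ]
  [ 0  0  1   3/2 ]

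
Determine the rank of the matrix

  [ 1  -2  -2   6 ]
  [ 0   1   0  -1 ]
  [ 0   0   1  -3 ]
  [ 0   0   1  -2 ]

ρ4 -> ρ4 − ρ3
  [ 1  -2  -2   6 ]
  [ 0   1   0  -1 ]
  [ 0   0   1  -3 ]
  [ 0   0   0   1 ]
ρ3 -> ρ3 + 3·ρ4
  [ 1  -2  -2   6 ]
  [ 0   1   0  -1 ]
  [ 0   0   1   0 ]
  [ 0   0   0   1 ]
ρ2 -> ρ2 + ρ4
  [ 1  -2  -2  6 ]
  [ 0   1   0  0 ]
  [ 0   0   1  0 ]
  [ 0   0   0  1 ]
ρ1 -> ρ1 − 6·ρ4
  [ 1  -2  -2  0 ]
  [ 0   1   0  0 ]
  [ 0   0   1  0 ]
  [ 0   0   0  1 ]
ρ1 -> ρ1 + 2·ρ3
  [ 1  -2  0  0 ]
  [ 0   1  0  0 ]
  [ 0   0  1  0 ]
  [ 0   0  0  1 ]
ρ1 -> ρ1 + 2·ρ2
  [ 1  0  0  0 ]
  [ 0  1  0  0 ]
  [ 0  0  1  0 ]
  [ 0  0  0  1 ]
The reduced form has 4 nonzero rows.

rank = 4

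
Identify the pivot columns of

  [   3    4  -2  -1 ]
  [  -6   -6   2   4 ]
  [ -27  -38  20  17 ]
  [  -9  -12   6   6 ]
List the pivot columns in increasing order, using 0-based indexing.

Multiply R1 by 1/3.
  [   1  4/3  -2/3  -1/3 ]
  [  -6   -6     2     4 ]
  [ -27  -38    20    17 ]
  [  -9  -12     6     6 ]
Add 6 times R1 to R2.
  [   1  4/3  -2/3  -1/3 ]
  [   0    2    -2     2 ]
  [ -27  -38    20    17 ]
  [  -9  -12     6     6 ]
Add 27 times R1 to R3.
  [  1  4/3  -2/3  -1/3 ]
  [  0    2    -2     2 ]
  [  0   -2     2     8 ]
  [ -9  -12     6     6 ]
Add 9 times R1 to R4.
  [ 1  4/3  -2/3  -1/3 ]
  [ 0    2    -2     2 ]
  [ 0   -2     2     8 ]
  [ 0    0     0     3 ]
Multiply R2 by 1/2.
  [ 1  4/3  -2/3  -1/3 ]
  [ 0    1    -1     1 ]
  [ 0   -2     2     8 ]
  [ 0    0     0     3 ]
Add 2 times R2 to R3.
  [ 1  4/3  -2/3  -1/3 ]
  [ 0    1    -1     1 ]
  [ 0    0     0    10 ]
  [ 0    0     0     3 ]
Multiply R3 by 1/10.
  [ 1  4/3  -2/3  -1/3 ]
  [ 0    1    -1     1 ]
  [ 0    0     0     1 ]
  [ 0    0     0     3 ]
Subtract 3 times R3 from R4.
  [ 1  4/3  -2/3  -1/3 ]
  [ 0    1    -1     1 ]
  [ 0    0     0     1 ]
  [ 0    0     0     0 ]
Subtract R3 from R2.
  [ 1  4/3  -2/3  -1/3 ]
  [ 0    1    -1     0 ]
  [ 0    0     0     1 ]
  [ 0    0     0     0 ]
Add 1/3 times R3 to R1.
  [ 1  4/3  -2/3  0 ]
  [ 0    1    -1  0 ]
  [ 0    0     0  1 ]
  [ 0    0     0  0 ]
Subtract 4/3 times R2 from R1.
  [ 1  0  2/3  0 ]
  [ 0  1   -1  0 ]
  [ 0  0    0  1 ]
  [ 0  0    0  0 ]
Pivot columns are the columns containing a leading 1.

0, 1, 3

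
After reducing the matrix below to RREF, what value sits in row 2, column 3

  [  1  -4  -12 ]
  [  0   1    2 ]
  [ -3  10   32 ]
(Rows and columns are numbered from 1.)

2

R3 := R3 + 3·R1
  [ 1  -4  -12 ]
  [ 0   1    2 ]
  [ 0  -2   -4 ]
R3 := R3 + 2·R2
  [ 1  -4  -12 ]
  [ 0   1    2 ]
  [ 0   0    0 ]
R1 := R1 + 4·R2
  [ 1  0  -4 ]
  [ 0  1   2 ]
  [ 0  0   0 ]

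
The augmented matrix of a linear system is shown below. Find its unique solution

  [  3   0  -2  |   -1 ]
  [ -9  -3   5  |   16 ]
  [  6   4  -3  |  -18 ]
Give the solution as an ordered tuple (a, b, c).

(-3, -3, -4)

R1 -> 1/3·R1
  [  1   0  -2/3  |  -1/3 ]
  [ -9  -3     5  |    16 ]
  [  6   4    -3  |   -18 ]
R2 -> R2 + 9·R1
  [ 1   0  -2/3  |  -1/3 ]
  [ 0  -3    -1  |    13 ]
  [ 6   4    -3  |   -18 ]
R3 -> R3 − 6·R1
  [ 1   0  -2/3  |  -1/3 ]
  [ 0  -3    -1  |    13 ]
  [ 0   4     1  |   -16 ]
R2 -> -1/3·R2
  [ 1  0  -2/3  |   -1/3 ]
  [ 0  1   1/3  |  -13/3 ]
  [ 0  4     1  |    -16 ]
R3 -> R3 − 4·R2
  [ 1  0  -2/3  |   -1/3 ]
  [ 0  1   1/3  |  -13/3 ]
  [ 0  0  -1/3  |    4/3 ]
R3 -> -3·R3
  [ 1  0  -2/3  |   -1/3 ]
  [ 0  1   1/3  |  -13/3 ]
  [ 0  0     1  |     -4 ]
R2 -> R2 − 1/3·R3
  [ 1  0  -2/3  |  -1/3 ]
  [ 0  1     0  |    -3 ]
  [ 0  0     1  |    -4 ]
R1 -> R1 + 2/3·R3
  [ 1  0  0  |  -3 ]
  [ 0  1  0  |  -3 ]
  [ 0  0  1  |  -4 ]
Reading off the last column: a = -3, b = -3, c = -4.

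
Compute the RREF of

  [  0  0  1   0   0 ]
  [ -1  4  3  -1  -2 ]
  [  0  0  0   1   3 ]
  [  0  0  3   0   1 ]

R1 <=> R2
R1 ← -1·R1
R4 ← R4 − 3·R2
R3 ← R3 − 3·R4
R1 ← R1 − 2·R4
R1 ← R1 − R3
R1 ← R1 + 3·R2

[[1, -4, 0, 0, 0], [0, 0, 1, 0, 0], [0, 0, 0, 1, 0], [0, 0, 0, 0, 1]]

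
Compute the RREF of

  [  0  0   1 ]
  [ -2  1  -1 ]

Swap R1 and R2.
  [ -2  1  -1 ]
  [  0  0   1 ]
Multiply R1 by -1/2.
  [ 1  -1/2  1/2 ]
  [ 0     0    1 ]
Subtract 1/2 times R2 from R1.
  [ 1  -1/2  0 ]
  [ 0     0  1 ]

[[1, -1/2, 0], [0, 0, 1]]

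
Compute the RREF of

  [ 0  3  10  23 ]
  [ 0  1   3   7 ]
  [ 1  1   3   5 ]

[[1, 0, 0, -2], [0, 1, 0, 1], [0, 0, 1, 2]]

R1 <-> R3
  [ 1  1   3   5 ]
  [ 0  1   3   7 ]
  [ 0  3  10  23 ]
R3 -> R3 − 3·R2
  [ 1  1  3  5 ]
  [ 0  1  3  7 ]
  [ 0  0  1  2 ]
R2 -> R2 − 3·R3
  [ 1  1  3  5 ]
  [ 0  1  0  1 ]
  [ 0  0  1  2 ]
R1 -> R1 − 3·R3
  [ 1  1  0  -1 ]
  [ 0  1  0   1 ]
  [ 0  0  1   2 ]
R1 -> R1 − R2
  [ 1  0  0  -2 ]
  [ 0  1  0   1 ]
  [ 0  0  1   2 ]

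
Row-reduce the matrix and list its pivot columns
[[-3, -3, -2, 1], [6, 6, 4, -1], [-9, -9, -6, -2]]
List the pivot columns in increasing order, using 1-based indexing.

1, 4

ρ1 -> -1/3·ρ1
  [  1   1  2/3  -1/3 ]
  [  6   6    4    -1 ]
  [ -9  -9   -6    -2 ]
ρ2 -> ρ2 − 6·ρ1
  [  1   1  2/3  -1/3 ]
  [  0   0    0     1 ]
  [ -9  -9   -6    -2 ]
ρ3 -> ρ3 + 9·ρ1
  [ 1  1  2/3  -1/3 ]
  [ 0  0    0     1 ]
  [ 0  0    0    -5 ]
ρ3 -> ρ3 + 5·ρ2
  [ 1  1  2/3  -1/3 ]
  [ 0  0    0     1 ]
  [ 0  0    0     0 ]
ρ1 -> ρ1 + 1/3·ρ2
  [ 1  1  2/3  0 ]
  [ 0  0    0  1 ]
  [ 0  0    0  0 ]
Pivot columns are the columns containing a leading 1.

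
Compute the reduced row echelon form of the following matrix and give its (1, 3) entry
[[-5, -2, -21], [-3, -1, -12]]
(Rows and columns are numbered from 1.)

r1 → -1/5·r1
  [  1  2/5  21/5 ]
  [ -3   -1   -12 ]
r2 → r2 + 3·r1
  [ 1  2/5  21/5 ]
  [ 0  1/5   3/5 ]
r2 → 5·r2
  [ 1  2/5  21/5 ]
  [ 0    1     3 ]
r1 → r1 − 2/5·r2
  [ 1  0  3 ]
  [ 0  1  3 ]

3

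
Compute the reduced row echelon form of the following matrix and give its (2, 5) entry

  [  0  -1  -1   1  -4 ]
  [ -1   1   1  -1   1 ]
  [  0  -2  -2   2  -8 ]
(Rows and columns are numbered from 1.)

4

Swap r1 and r2.
Multiply r1 by -1.
Multiply r2 by -1.
Add 2 times r2 to r3.
Add r2 to r1.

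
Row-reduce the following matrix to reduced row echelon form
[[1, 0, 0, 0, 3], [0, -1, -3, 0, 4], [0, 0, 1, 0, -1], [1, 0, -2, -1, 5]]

R4 -> R4 − R1
  [ 1   0   0   0   3 ]
  [ 0  -1  -3   0   4 ]
  [ 0   0   1   0  -1 ]
  [ 0   0  -2  -1   2 ]
R2 -> -1·R2
  [ 1  0   0   0   3 ]
  [ 0  1   3   0  -4 ]
  [ 0  0   1   0  -1 ]
  [ 0  0  -2  -1   2 ]
R4 -> R4 + 2·R3
  [ 1  0  0   0   3 ]
  [ 0  1  3   0  -4 ]
  [ 0  0  1   0  -1 ]
  [ 0  0  0  -1   0 ]
R4 -> -1·R4
  [ 1  0  0  0   3 ]
  [ 0  1  3  0  -4 ]
  [ 0  0  1  0  -1 ]
  [ 0  0  0  1   0 ]
R2 -> R2 − 3·R3
  [ 1  0  0  0   3 ]
  [ 0  1  0  0  -1 ]
  [ 0  0  1  0  -1 ]
  [ 0  0  0  1   0 ]

[[1, 0, 0, 0, 3], [0, 1, 0, 0, -1], [0, 0, 1, 0, -1], [0, 0, 0, 1, 0]]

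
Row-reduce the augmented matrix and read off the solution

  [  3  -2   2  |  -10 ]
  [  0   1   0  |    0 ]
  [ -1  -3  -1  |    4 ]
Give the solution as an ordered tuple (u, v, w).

R1 := 1/3·R1
  [  1  -2/3  2/3  |  -10/3 ]
  [  0     1    0  |      0 ]
  [ -1    -3   -1  |      4 ]
R3 := R3 + R1
  [ 1   -2/3   2/3  |  -10/3 ]
  [ 0      1     0  |      0 ]
  [ 0  -11/3  -1/3  |    2/3 ]
R3 := R3 + 11/3·R2
  [ 1  -2/3   2/3  |  -10/3 ]
  [ 0     1     0  |      0 ]
  [ 0     0  -1/3  |    2/3 ]
R3 := -3·R3
  [ 1  -2/3  2/3  |  -10/3 ]
  [ 0     1    0  |      0 ]
  [ 0     0    1  |     -2 ]
R1 := R1 − 2/3·R3
  [ 1  -2/3  0  |  -2 ]
  [ 0     1  0  |   0 ]
  [ 0     0  1  |  -2 ]
R1 := R1 + 2/3·R2
  [ 1  0  0  |  -2 ]
  [ 0  1  0  |   0 ]
  [ 0  0  1  |  -2 ]
Reading off the last column: u = -2, v = 0, w = -2.

(-2, 0, -2)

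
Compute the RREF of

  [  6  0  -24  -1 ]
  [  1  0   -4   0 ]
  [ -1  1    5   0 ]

[[1, 0, -4, 0], [0, 1, 1, 0], [0, 0, 0, 1]]

Multiply R1 by 1/6.
Subtract R1 from R2.
Add R1 to R3.
Swap R2 and R3.
Multiply R3 by 6.
Add 1/6 times R3 to R2.
Add 1/6 times R3 to R1.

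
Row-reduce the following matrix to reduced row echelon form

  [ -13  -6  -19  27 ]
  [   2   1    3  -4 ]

[[1, 0, 1, -3], [0, 1, 1, 2]]

Multiply R1 by -1/13.
  [ 1  6/13  19/13  -27/13 ]
  [ 2     1      3      -4 ]
Subtract 2 times R1 from R2.
  [ 1  6/13  19/13  -27/13 ]
  [ 0  1/13   1/13    2/13 ]
Multiply R2 by 13.
  [ 1  6/13  19/13  -27/13 ]
  [ 0     1      1       2 ]
Subtract 6/13 times R2 from R1.
  [ 1  0  1  -3 ]
  [ 0  1  1   2 ]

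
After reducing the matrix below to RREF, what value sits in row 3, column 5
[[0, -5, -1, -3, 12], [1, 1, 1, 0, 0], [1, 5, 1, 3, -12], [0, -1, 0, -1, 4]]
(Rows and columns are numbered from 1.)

Swap R1 and R2.
Subtract R1 from R3.
Multiply R2 by -1/5.
Subtract 4 times R2 from R3.
Add R2 to R4.
Multiply R3 by -5/4.
Subtract 1/5 times R3 from R4.
Multiply R4 by -4.
Add 3/4 times R4 to R3.
Subtract 3/5 times R4 from R2.
Subtract 1/5 times R3 from R2.
Subtract R3 from R1.
Subtract R2 from R1.

0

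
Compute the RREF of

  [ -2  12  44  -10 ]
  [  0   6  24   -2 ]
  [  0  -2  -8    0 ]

R1 -> -1/2·R1
R2 -> 1/6·R2
R3 -> R3 + 2·R2
R3 -> -3/2·R3
R2 -> R2 + 1/3·R3
R1 -> R1 − 5·R3
R1 -> R1 + 6·R2

[[1, 0, 2, 0], [0, 1, 4, 0], [0, 0, 0, 1]]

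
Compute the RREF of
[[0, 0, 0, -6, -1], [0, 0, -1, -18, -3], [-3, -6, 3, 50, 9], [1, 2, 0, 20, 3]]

R1 <=> R3
  [ -3  -6   3   50   9 ]
  [  0   0  -1  -18  -3 ]
  [  0   0   0   -6  -1 ]
  [  1   2   0   20   3 ]
R1 → -1/3·R1
  [ 1  2  -1  -50/3  -3 ]
  [ 0  0  -1    -18  -3 ]
  [ 0  0   0     -6  -1 ]
  [ 1  2   0     20   3 ]
R4 → R4 − R1
  [ 1  2  -1  -50/3  -3 ]
  [ 0  0  -1    -18  -3 ]
  [ 0  0   0     -6  -1 ]
  [ 0  0   1  110/3   6 ]
R2 → -1·R2
  [ 1  2  -1  -50/3  -3 ]
  [ 0  0   1     18   3 ]
  [ 0  0   0     -6  -1 ]
  [ 0  0   1  110/3   6 ]
R4 → R4 − R2
  [ 1  2  -1  -50/3  -3 ]
  [ 0  0   1     18   3 ]
  [ 0  0   0     -6  -1 ]
  [ 0  0   0   56/3   3 ]
R3 → -1/6·R3
  [ 1  2  -1  -50/3   -3 ]
  [ 0  0   1     18    3 ]
  [ 0  0   0      1  1/6 ]
  [ 0  0   0   56/3    3 ]
R4 → R4 − 56/3·R3
  [ 1  2  -1  -50/3    -3 ]
  [ 0  0   1     18     3 ]
  [ 0  0   0      1   1/6 ]
  [ 0  0   0      0  -1/9 ]
R4 → -9·R4
  [ 1  2  -1  -50/3   -3 ]
  [ 0  0   1     18    3 ]
  [ 0  0   0      1  1/6 ]
  [ 0  0   0      0    1 ]
R3 → R3 − 1/6·R4
  [ 1  2  -1  -50/3  -3 ]
  [ 0  0   1     18   3 ]
  [ 0  0   0      1   0 ]
  [ 0  0   0      0   1 ]
R2 → R2 − 3·R4
  [ 1  2  -1  -50/3  -3 ]
  [ 0  0   1     18   0 ]
  [ 0  0   0      1   0 ]
  [ 0  0   0      0   1 ]
R1 → R1 + 3·R4
  [ 1  2  -1  -50/3  0 ]
  [ 0  0   1     18  0 ]
  [ 0  0   0      1  0 ]
  [ 0  0   0      0  1 ]
R2 → R2 − 18·R3
  [ 1  2  -1  -50/3  0 ]
  [ 0  0   1      0  0 ]
  [ 0  0   0      1  0 ]
  [ 0  0   0      0  1 ]
R1 → R1 + 50/3·R3
  [ 1  2  -1  0  0 ]
  [ 0  0   1  0  0 ]
  [ 0  0   0  1  0 ]
  [ 0  0   0  0  1 ]
R1 → R1 + R2
  [ 1  2  0  0  0 ]
  [ 0  0  1  0  0 ]
  [ 0  0  0  1  0 ]
  [ 0  0  0  0  1 ]

[[1, 2, 0, 0, 0], [0, 0, 1, 0, 0], [0, 0, 0, 1, 0], [0, 0, 0, 0, 1]]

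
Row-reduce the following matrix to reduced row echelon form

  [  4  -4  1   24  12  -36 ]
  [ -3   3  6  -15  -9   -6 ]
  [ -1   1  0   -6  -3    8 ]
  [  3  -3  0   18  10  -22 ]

R1 := 1/4·R1
R2 := R2 + 3·R1
R3 := R3 + R1
R4 := R4 − 3·R1
R2 := 4/27·R2
R3 := R3 − 1/4·R2
R4 := R4 + 3/4·R2
R3 := -9·R3
R4 := R4 − 1/3·R3
R1 := R1 − 3·R4
R2 := R2 − 4/9·R3
R1 := R1 − 6·R3
R1 := R1 − 1/4·R2

[[1, -1, 0, 0, 0, -2], [0, 0, 1, 0, 0, -4], [0, 0, 0, 1, 0, -2], [0, 0, 0, 0, 1, 2]]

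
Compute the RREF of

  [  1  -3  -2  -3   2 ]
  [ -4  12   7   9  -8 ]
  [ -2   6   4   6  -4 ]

[[1, -3, 0, 3, 2], [0, 0, 1, 3, 0], [0, 0, 0, 0, 0]]

Add 4 times R1 to R2.
Add 2 times R1 to R3.
Multiply R2 by -1.
Add 2 times R2 to R1.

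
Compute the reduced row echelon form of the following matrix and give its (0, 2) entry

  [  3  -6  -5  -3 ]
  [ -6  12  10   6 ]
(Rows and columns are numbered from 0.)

r1 ← 1/3·r1
  [  1  -2  -5/3  -1 ]
  [ -6  12    10   6 ]
r2 ← r2 + 6·r1
  [ 1  -2  -5/3  -1 ]
  [ 0   0     0   0 ]

-5/3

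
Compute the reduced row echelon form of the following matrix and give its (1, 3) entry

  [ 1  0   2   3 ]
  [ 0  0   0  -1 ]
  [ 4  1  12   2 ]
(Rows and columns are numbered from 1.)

Subtract 4 times R1 from R3.
  [ 1  0  2    3 ]
  [ 0  0  0   -1 ]
  [ 0  1  4  -10 ]
Swap R2 and R3.
  [ 1  0  2    3 ]
  [ 0  1  4  -10 ]
  [ 0  0  0   -1 ]
Multiply R3 by -1.
  [ 1  0  2    3 ]
  [ 0  1  4  -10 ]
  [ 0  0  0    1 ]
Add 10 times R3 to R2.
  [ 1  0  2  3 ]
  [ 0  1  4  0 ]
  [ 0  0  0  1 ]
Subtract 3 times R3 from R1.
  [ 1  0  2  0 ]
  [ 0  1  4  0 ]
  [ 0  0  0  1 ]

2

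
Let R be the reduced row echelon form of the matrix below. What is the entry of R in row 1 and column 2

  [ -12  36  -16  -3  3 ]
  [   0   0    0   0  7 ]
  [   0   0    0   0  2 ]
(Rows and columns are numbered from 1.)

R1 -> -1/12·R1
R2 -> 1/7·R2
R3 -> R3 − 2·R2
R1 -> R1 + 1/4·R2

-3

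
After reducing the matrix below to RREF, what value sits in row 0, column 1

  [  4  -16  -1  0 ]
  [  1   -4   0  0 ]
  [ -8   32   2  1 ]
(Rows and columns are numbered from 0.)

-4

R1 ← 1/4·R1
  [  1  -4  -1/4  0 ]
  [  1  -4     0  0 ]
  [ -8  32     2  1 ]
R2 ← R2 − R1
  [  1  -4  -1/4  0 ]
  [  0   0   1/4  0 ]
  [ -8  32     2  1 ]
R3 ← R3 + 8·R1
  [ 1  -4  -1/4  0 ]
  [ 0   0   1/4  0 ]
  [ 0   0     0  1 ]
R2 ← 4·R2
  [ 1  -4  -1/4  0 ]
  [ 0   0     1  0 ]
  [ 0   0     0  1 ]
R1 ← R1 + 1/4·R2
  [ 1  -4  0  0 ]
  [ 0   0  1  0 ]
  [ 0   0  0  1 ]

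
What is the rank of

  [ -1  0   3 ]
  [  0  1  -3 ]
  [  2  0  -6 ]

rank = 2

ρ1 := -1·ρ1
  [ 1  0  -3 ]
  [ 0  1  -3 ]
  [ 2  0  -6 ]
ρ3 := ρ3 − 2·ρ1
  [ 1  0  -3 ]
  [ 0  1  -3 ]
  [ 0  0   0 ]
The reduced form has 2 nonzero rows.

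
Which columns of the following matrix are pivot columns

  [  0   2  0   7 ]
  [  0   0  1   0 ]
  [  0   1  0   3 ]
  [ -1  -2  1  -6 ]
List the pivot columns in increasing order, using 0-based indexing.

Swap r1 and r4.
  [ -1  -2  1  -6 ]
  [  0   0  1   0 ]
  [  0   1  0   3 ]
  [  0   2  0   7 ]
Multiply r1 by -1.
  [ 1  2  -1  6 ]
  [ 0  0   1  0 ]
  [ 0  1   0  3 ]
  [ 0  2   0  7 ]
Swap r2 and r3.
  [ 1  2  -1  6 ]
  [ 0  1   0  3 ]
  [ 0  0   1  0 ]
  [ 0  2   0  7 ]
Subtract 2 times r2 from r4.
  [ 1  2  -1  6 ]
  [ 0  1   0  3 ]
  [ 0  0   1  0 ]
  [ 0  0   0  1 ]
Subtract 3 times r4 from r2.
  [ 1  2  -1  6 ]
  [ 0  1   0  0 ]
  [ 0  0   1  0 ]
  [ 0  0   0  1 ]
Subtract 6 times r4 from r1.
  [ 1  2  -1  0 ]
  [ 0  1   0  0 ]
  [ 0  0   1  0 ]
  [ 0  0   0  1 ]
Add r3 to r1.
  [ 1  2  0  0 ]
  [ 0  1  0  0 ]
  [ 0  0  1  0 ]
  [ 0  0  0  1 ]
Subtract 2 times r2 from r1.
  [ 1  0  0  0 ]
  [ 0  1  0  0 ]
  [ 0  0  1  0 ]
  [ 0  0  0  1 ]
Pivot columns are the columns containing a leading 1.

0, 1, 2, 3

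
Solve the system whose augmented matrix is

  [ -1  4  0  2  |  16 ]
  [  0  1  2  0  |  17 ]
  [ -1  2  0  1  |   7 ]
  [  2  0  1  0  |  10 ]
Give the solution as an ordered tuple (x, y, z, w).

(2, 5, 6, -1)

Multiply ρ1 by -1.
  [  1  -4  0  -2  |  -16 ]
  [  0   1  2   0  |   17 ]
  [ -1   2  0   1  |    7 ]
  [  2   0  1   0  |   10 ]
Add ρ1 to ρ3.
  [ 1  -4  0  -2  |  -16 ]
  [ 0   1  2   0  |   17 ]
  [ 0  -2  0  -1  |   -9 ]
  [ 2   0  1   0  |   10 ]
Subtract 2 times ρ1 from ρ4.
  [ 1  -4  0  -2  |  -16 ]
  [ 0   1  2   0  |   17 ]
  [ 0  -2  0  -1  |   -9 ]
  [ 0   8  1   4  |   42 ]
Add 2 times ρ2 to ρ3.
  [ 1  -4  0  -2  |  -16 ]
  [ 0   1  2   0  |   17 ]
  [ 0   0  4  -1  |   25 ]
  [ 0   8  1   4  |   42 ]
Subtract 8 times ρ2 from ρ4.
  [ 1  -4    0  -2  |  -16 ]
  [ 0   1    2   0  |   17 ]
  [ 0   0    4  -1  |   25 ]
  [ 0   0  -15   4  |  -94 ]
Multiply ρ3 by 1/4.
  [ 1  -4    0    -2  |   -16 ]
  [ 0   1    2     0  |    17 ]
  [ 0   0    1  -1/4  |  25/4 ]
  [ 0   0  -15     4  |   -94 ]
Add 15 times ρ3 to ρ4.
  [ 1  -4  0    -2  |   -16 ]
  [ 0   1  2     0  |    17 ]
  [ 0   0  1  -1/4  |  25/4 ]
  [ 0   0  0   1/4  |  -1/4 ]
Multiply ρ4 by 4.
  [ 1  -4  0    -2  |   -16 ]
  [ 0   1  2     0  |    17 ]
  [ 0   0  1  -1/4  |  25/4 ]
  [ 0   0  0     1  |    -1 ]
Add 1/4 times ρ4 to ρ3.
  [ 1  -4  0  -2  |  -16 ]
  [ 0   1  2   0  |   17 ]
  [ 0   0  1   0  |    6 ]
  [ 0   0  0   1  |   -1 ]
Add 2 times ρ4 to ρ1.
  [ 1  -4  0  0  |  -18 ]
  [ 0   1  2  0  |   17 ]
  [ 0   0  1  0  |    6 ]
  [ 0   0  0  1  |   -1 ]
Subtract 2 times ρ3 from ρ2.
  [ 1  -4  0  0  |  -18 ]
  [ 0   1  0  0  |    5 ]
  [ 0   0  1  0  |    6 ]
  [ 0   0  0  1  |   -1 ]
Add 4 times ρ2 to ρ1.
  [ 1  0  0  0  |   2 ]
  [ 0  1  0  0  |   5 ]
  [ 0  0  1  0  |   6 ]
  [ 0  0  0  1  |  -1 ]
Reading off the last column: x = 2, y = 5, z = 6, w = -1.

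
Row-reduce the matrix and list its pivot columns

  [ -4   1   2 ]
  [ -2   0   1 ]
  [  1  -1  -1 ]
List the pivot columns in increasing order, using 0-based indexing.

R1 ← -1/4·R1
  [  1  -1/4  -1/2 ]
  [ -2     0     1 ]
  [  1    -1    -1 ]
R2 ← R2 + 2·R1
  [ 1  -1/4  -1/2 ]
  [ 0  -1/2     0 ]
  [ 1    -1    -1 ]
R3 ← R3 − R1
  [ 1  -1/4  -1/2 ]
  [ 0  -1/2     0 ]
  [ 0  -3/4  -1/2 ]
R2 ← -2·R2
  [ 1  -1/4  -1/2 ]
  [ 0     1     0 ]
  [ 0  -3/4  -1/2 ]
R3 ← R3 + 3/4·R2
  [ 1  -1/4  -1/2 ]
  [ 0     1     0 ]
  [ 0     0  -1/2 ]
R3 ← -2·R3
  [ 1  -1/4  -1/2 ]
  [ 0     1     0 ]
  [ 0     0     1 ]
R1 ← R1 + 1/2·R3
  [ 1  -1/4  0 ]
  [ 0     1  0 ]
  [ 0     0  1 ]
R1 ← R1 + 1/4·R2
  [ 1  0  0 ]
  [ 0  1  0 ]
  [ 0  0  1 ]
Pivot columns are the columns containing a leading 1.

0, 1, 2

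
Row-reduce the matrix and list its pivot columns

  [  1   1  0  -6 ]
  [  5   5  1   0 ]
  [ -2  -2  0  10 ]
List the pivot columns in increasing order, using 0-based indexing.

0, 2, 3

R2 → R2 − 5·R1
  [  1   1  0  -6 ]
  [  0   0  1  30 ]
  [ -2  -2  0  10 ]
R3 → R3 + 2·R1
  [ 1  1  0  -6 ]
  [ 0  0  1  30 ]
  [ 0  0  0  -2 ]
R3 → -1/2·R3
  [ 1  1  0  -6 ]
  [ 0  0  1  30 ]
  [ 0  0  0   1 ]
R2 → R2 − 30·R3
  [ 1  1  0  -6 ]
  [ 0  0  1   0 ]
  [ 0  0  0   1 ]
R1 → R1 + 6·R3
  [ 1  1  0  0 ]
  [ 0  0  1  0 ]
  [ 0  0  0  1 ]
Pivot columns are the columns containing a leading 1.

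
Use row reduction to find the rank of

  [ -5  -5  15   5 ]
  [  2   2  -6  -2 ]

Multiply r1 by -1/5.
  [ 1  1  -3  -1 ]
  [ 2  2  -6  -2 ]
Subtract 2 times r1 from r2.
  [ 1  1  -3  -1 ]
  [ 0  0   0   0 ]
The reduced form has 1 nonzero row.

rank = 1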